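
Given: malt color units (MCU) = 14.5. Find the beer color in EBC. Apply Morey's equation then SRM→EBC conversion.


SRM = 1.4922·MCU^0.6859;  EBC = SRM·1.97
SRM = 1.4922·14.5^0.6859 = 9.3413
EBC = 9.3413·1.97

18.4024 EBC


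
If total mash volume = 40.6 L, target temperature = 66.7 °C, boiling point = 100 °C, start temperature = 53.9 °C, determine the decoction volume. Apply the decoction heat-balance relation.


V_dec = V_total·(T_target − T_start)/(T_boil − T_start)
V_dec = 40.6·(66.7 − 53.9)/(100 − 53.9)

11.2729 L


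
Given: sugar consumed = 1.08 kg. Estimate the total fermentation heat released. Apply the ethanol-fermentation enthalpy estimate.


Q = m_sugar · 590 kJ/kg
Q = 1.08 · 590

637.2000 kJ


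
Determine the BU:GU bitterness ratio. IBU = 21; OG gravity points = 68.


BU:GU = IBU / OG_points
BU:GU = 21 / 68

0.3088


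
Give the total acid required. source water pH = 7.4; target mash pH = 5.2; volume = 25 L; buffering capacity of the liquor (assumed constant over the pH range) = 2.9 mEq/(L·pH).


acid = buffering capacity · (pH_source − pH_target) · V
acid = 2.9 · (7.4 − 5.2) · 25

159.5000 mEq


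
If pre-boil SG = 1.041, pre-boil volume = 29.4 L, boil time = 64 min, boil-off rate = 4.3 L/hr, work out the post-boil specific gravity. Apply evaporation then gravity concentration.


V_post = V_pre − rate·(t/60);  SG_post = 1 + (SG_pre−1)·V_pre/V_post
V_post = 29.4 − 4.3·(64/60) = 24.8133
SG_post = 1 + (1.041 − 1)·29.4/24.8133

1.0486


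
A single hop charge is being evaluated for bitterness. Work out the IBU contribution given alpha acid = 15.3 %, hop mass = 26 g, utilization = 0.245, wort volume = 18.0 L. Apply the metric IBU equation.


IBU = (α/100)·mass·U·1000 / V
IBU = (15.3/100)·26·0.245·1000 / 18.0

54.1450 IBU


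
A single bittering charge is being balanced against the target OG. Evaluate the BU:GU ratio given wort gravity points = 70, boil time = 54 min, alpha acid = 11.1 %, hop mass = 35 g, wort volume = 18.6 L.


U = 1.65·0.000125^(GP/1000)·(1−e^(−0.04t))/4.15;  IBU = (α/100)·m·U·1000/V;  BU:GU = IBU/GP
U = 1.65·0.000125^(70/1000)·(1−e^(−0.04·54))/4.15 = 0.1875
IBU = (11.1/100)·35·0.1875·1000/18.6 = 39.1635
BU:GU = 39.1635/70

0.5595


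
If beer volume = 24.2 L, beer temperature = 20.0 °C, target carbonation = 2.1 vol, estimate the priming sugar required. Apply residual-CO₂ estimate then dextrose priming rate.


residual = 14.695·(0.01821 + 0.09011·e^(−0.04·T));  sugar = (target − residual)·4.0·V
residual = 14.695·(0.01821 + 0.09011·e^(−0.04·20.0)) = 0.8626
sugar = (2.1 − 0.8626)·4.0·24.2

119.7820 g


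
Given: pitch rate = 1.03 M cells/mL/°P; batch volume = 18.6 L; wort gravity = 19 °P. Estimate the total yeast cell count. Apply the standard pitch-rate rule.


cells (billions) = rate · V_L · °P
cells = 1.03 · 18.6 · 19

364.0020 billion cells


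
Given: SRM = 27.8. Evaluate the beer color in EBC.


EBC = SRM · 1.97
EBC = 27.8 · 1.97

54.7660 EBC


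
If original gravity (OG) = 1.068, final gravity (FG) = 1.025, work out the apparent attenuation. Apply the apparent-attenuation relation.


AA = (OG − FG)/(OG − 1) · 100
AA = (1.068 − 1.025)/(1.068 − 1) · 100

63.2353 %


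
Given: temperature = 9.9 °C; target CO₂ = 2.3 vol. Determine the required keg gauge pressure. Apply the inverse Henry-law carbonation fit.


psi = vols/(0.01821 + 0.09011·e^(−0.04·T)) − 14.695
psi = 2.3/(0.01821 + 0.09011·e^(−0.04·9.9)) − 14.695

14.4726 psi


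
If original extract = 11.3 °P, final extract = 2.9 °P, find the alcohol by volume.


SG = 259/(259 − P);  ABV = (OG − FG)·131.25
OG = 259/(259 − 11.3) = 1.0456
FG = 259/(259 − 2.9) = 1.0113
ABV = (1.0456 − 1.0113)·131.25

4.5013 % ABV


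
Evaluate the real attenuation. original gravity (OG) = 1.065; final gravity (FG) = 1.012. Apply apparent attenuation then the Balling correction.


AA = (OG−FG)/(OG−1)·100;  RA = AA·0.8192
AA = (1.065 − 1.012)/(1.065 − 1)·100 = 81.5385
RA = 81.5385·0.8192

66.7963 %


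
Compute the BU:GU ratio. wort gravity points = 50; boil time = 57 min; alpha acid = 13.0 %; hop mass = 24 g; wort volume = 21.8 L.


U = 1.65·0.000125^(GP/1000)·(1−e^(−0.04t))/4.15;  IBU = (α/100)·m·U·1000/V;  BU:GU = IBU/GP
U = 1.65·0.000125^(50/1000)·(1−e^(−0.04·57))/4.15 = 0.2277
IBU = (13.0/100)·24·0.2277·1000/21.8 = 32.5925
BU:GU = 32.5925/50

0.6519


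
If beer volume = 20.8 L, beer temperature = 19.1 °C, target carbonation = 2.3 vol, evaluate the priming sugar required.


residual = 14.695·(0.01821 + 0.09011·e^(−0.04·T));  sugar = (target − residual)·4.0·V
residual = 14.695·(0.01821 + 0.09011·e^(−0.04·19.1)) = 0.8844
sugar = (2.3 − 0.8844)·4.0·20.8

117.7786 g


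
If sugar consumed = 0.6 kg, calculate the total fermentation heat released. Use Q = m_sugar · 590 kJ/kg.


Q = 0.6 · 590

354.0000 kJ


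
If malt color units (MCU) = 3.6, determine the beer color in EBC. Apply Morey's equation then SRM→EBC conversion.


SRM = 1.4922·MCU^0.6859;  EBC = SRM·1.97
SRM = 1.4922·3.6^0.6859 = 3.5925
EBC = 3.5925·1.97

7.0772 EBC


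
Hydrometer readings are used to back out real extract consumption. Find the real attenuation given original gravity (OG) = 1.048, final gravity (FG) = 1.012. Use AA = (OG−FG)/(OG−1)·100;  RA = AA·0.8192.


AA = (1.048 − 1.012)/(1.048 − 1)·100 = 75.0000
RA = 75.0000·0.8192

61.4400 %


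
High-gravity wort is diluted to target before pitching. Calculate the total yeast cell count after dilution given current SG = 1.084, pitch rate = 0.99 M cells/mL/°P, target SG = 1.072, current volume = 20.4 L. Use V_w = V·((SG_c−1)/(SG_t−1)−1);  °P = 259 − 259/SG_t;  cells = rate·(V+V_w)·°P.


V_w = 20.4·((1.084−1)/(1.072−1)−1) = 3.4000
V_final = 20.4 + 3.4000 = 23.8000
°P = 259 − 259/1.072 = 17.3955
cells = 0.99·23.8000·17.3955

409.8733 billion cells


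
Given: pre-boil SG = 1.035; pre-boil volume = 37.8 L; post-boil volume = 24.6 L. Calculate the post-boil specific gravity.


SG_post = 1 + (SG_pre − 1)·V_pre/V_post
pts_pre = (1.035 − 1)·1000 = 35.0000
pts_post = 35.0000·37.8/24.6 = 53.7805
SG_post = 1 + 53.7805/1000

1.0538


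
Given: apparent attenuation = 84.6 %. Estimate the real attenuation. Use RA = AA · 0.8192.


RA = 84.6 · 0.8192

69.3043 %


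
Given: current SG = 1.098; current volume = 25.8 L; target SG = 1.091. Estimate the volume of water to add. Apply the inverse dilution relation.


V_water = V·((SG_curr − 1)/(SG_target − 1) − 1)
V_water = 25.8·((1.098 − 1)/(1.091 − 1) − 1)

1.9846 L


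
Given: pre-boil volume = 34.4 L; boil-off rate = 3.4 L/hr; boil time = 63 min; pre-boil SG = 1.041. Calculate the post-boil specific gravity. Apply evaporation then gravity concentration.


V_post = V_pre − rate·(t/60);  SG_post = 1 + (SG_pre−1)·V_pre/V_post
V_post = 34.4 − 3.4·(63/60) = 30.8300
SG_post = 1 + (1.041 − 1)·34.4/30.8300

1.0457


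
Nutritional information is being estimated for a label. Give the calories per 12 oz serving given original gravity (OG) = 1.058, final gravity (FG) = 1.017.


ABW = (OG−FG)·131.25·0.79/FG;  °P = 259 − 259/SG (for OG→OE and FG→AE);  RE = 0.1808·OE + 0.8192·AE;  Cal = (6.9·ABW + 4·(RE−0.1))·FG·3.55
ABW = (1.058 − 1.017)·131.25·0.79/1.017 = 4.1801
OE = 259 − 259/1.058 = 14.1985 °P
AE = 259 − 259/1.017 = 4.3294 °P
RE = 0.1808·14.1985 + 0.8192·4.3294 = 6.1137 °P
Cal = (6.9·4.1801 + 4·(6.1137−0.1))·1.017·3.55

190.9795 kcal


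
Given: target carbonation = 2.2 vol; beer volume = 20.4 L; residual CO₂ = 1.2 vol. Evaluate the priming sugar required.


sugar = (target − residual)·4.0·V
sugar = (2.2 − 1.2)·4.0·20.4

81.6000 g


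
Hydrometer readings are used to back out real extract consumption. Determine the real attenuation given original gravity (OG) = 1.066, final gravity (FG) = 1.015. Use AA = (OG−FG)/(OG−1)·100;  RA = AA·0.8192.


AA = (1.066 − 1.015)/(1.066 − 1)·100 = 77.2727
RA = 77.2727·0.8192

63.3018 %


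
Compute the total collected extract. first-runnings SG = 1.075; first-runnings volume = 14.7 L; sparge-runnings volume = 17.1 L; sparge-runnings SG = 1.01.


total = Σ (SG_i − 1)·1000·V_i
first = (1.075 − 1)·1000·14.7 = 1102.5000
sparge = (1.01 − 1)·1000·17.1 = 171.0000
total = 1102.5000 + 171.0000

1273.5000 gravity·L


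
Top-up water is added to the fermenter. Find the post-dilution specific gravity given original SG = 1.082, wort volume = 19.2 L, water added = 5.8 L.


SG_new = 1 + (SG_old − 1)·V_old/(V_old + V_water)
pts = (1.082 − 1)·1000·19.2/(19.2 + 5.8) = 62.9760
SG_new = 1 + 62.9760/1000

1.0630


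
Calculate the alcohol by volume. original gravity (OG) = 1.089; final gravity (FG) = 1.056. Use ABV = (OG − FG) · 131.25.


ABV = (1.089 − 1.056) · 131.25

4.3312 % ABV


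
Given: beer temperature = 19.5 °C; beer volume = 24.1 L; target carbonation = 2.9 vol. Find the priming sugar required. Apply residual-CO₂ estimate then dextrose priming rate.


residual = 14.695·(0.01821 + 0.09011·e^(−0.04·T));  sugar = (target − residual)·4.0·V
residual = 14.695·(0.01821 + 0.09011·e^(−0.04·19.5)) = 0.8746
sugar = (2.9 − 0.8746)·4.0·24.1

195.2484 g


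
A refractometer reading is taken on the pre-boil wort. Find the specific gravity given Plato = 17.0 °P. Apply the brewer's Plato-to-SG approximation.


SG = 259/(259 − P)
SG = 259/(259 − 17.0)

1.0702


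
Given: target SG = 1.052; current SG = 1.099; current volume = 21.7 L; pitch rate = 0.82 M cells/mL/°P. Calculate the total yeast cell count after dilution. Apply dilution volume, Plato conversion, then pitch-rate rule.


V_w = V·((SG_c−1)/(SG_t−1)−1);  °P = 259 − 259/SG_t;  cells = rate·(V+V_w)·°P
V_w = 21.7·((1.099−1)/(1.052−1)−1) = 19.6135
V_final = 21.7 + 19.6135 = 41.3135
°P = 259 − 259/1.052 = 12.8023
cells = 0.82·41.3135·12.8023

433.7034 billion cells


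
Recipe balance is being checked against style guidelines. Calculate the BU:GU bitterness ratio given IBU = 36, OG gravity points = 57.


BU:GU = IBU / OG_points
BU:GU = 36 / 57

0.6316


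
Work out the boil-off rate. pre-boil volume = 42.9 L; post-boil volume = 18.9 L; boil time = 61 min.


rate = (V_pre − V_post) / (t_min/60)
rate = (42.9 − 18.9) / (61/60)

23.6066 L/hr


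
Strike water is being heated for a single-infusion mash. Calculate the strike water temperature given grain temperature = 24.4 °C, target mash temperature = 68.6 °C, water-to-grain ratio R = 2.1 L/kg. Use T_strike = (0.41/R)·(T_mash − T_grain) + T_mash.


T_strike = (0.41/2.1)·(68.6 − 24.4) + 68.6

77.2295 °C


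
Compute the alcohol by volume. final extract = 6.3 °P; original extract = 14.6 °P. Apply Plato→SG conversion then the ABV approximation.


SG = 259/(259 − P);  ABV = (OG − FG)·131.25
OG = 259/(259 − 14.6) = 1.0597
FG = 259/(259 − 6.3) = 1.0249
ABV = (1.0597 − 1.0249)·131.25

4.5685 % ABV


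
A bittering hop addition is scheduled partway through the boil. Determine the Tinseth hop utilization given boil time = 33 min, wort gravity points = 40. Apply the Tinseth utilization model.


U = 1.65·0.000125^(GP/1000) · (1 − e^(−0.04·t))/4.15
bigness = 1.65·0.000125^(40/1000) = 1.1518
boil_factor = (1 − e^(−0.04·33))/4.15 = 0.1766
U = 1.1518 · 0.1766

0.2034


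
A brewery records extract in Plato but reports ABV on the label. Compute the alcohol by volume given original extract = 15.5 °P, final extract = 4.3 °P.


SG = 259/(259 − P);  ABV = (OG − FG)·131.25
OG = 259/(259 − 15.5) = 1.0637
FG = 259/(259 − 4.3) = 1.0169
ABV = (1.0637 − 1.0169)·131.25

6.1389 % ABV


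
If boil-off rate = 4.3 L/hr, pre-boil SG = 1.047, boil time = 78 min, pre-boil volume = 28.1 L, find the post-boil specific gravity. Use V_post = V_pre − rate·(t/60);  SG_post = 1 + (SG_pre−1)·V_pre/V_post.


V_post = 28.1 − 4.3·(78/60) = 22.5100
SG_post = 1 + (1.047 − 1)·28.1/22.5100

1.0587


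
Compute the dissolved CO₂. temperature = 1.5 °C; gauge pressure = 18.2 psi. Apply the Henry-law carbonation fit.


vols = (P + 14.695)·(0.01821 + 0.09011·e^(−0.04·T))
vols = (18.2 + 14.695)·(0.01821 + 0.09011·e^(−0.04·1.5))

3.3906 volumes


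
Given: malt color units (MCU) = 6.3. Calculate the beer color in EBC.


SRM = 1.4922·MCU^0.6859;  EBC = SRM·1.97
SRM = 1.4922·6.3^0.6859 = 5.2734
EBC = 5.2734·1.97

10.3887 EBC


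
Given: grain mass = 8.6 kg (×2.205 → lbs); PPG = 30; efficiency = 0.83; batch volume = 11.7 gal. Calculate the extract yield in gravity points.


points = lbs × PPG × eff / vol
lbs = 8.6 × 2.205 = 18.9630
points = 18.9630 × 30 × 0.83 / 11.7

40.3572 points


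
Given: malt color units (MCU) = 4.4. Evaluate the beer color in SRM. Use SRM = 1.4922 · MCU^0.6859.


SRM = 1.4922 · 4.4^0.6859

4.1226 SRM


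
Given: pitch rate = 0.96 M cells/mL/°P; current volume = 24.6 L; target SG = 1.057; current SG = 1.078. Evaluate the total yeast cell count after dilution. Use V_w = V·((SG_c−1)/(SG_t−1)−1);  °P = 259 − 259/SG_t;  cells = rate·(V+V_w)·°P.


V_w = 24.6·((1.078−1)/(1.057−1)−1) = 9.0632
V_final = 24.6 + 9.0632 = 33.6632
°P = 259 − 259/1.057 = 13.9669
cells = 0.96·33.6632·13.9669

451.3628 billion cells


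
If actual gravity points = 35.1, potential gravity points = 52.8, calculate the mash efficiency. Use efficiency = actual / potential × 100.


efficiency = 35.1 / 52.8 × 100

66.4773 %


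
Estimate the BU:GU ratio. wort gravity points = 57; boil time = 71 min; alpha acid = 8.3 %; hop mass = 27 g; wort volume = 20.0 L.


U = 1.65·0.000125^(GP/1000)·(1−e^(−0.04t))/4.15;  IBU = (α/100)·m·U·1000/V;  BU:GU = IBU/GP
U = 1.65·0.000125^(57/1000)·(1−e^(−0.04·71))/4.15 = 0.2243
IBU = (8.3/100)·27·0.2243·1000/20.0 = 25.1320
BU:GU = 25.1320/57

0.4409


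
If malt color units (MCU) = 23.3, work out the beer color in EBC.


SRM = 1.4922·MCU^0.6859;  EBC = SRM·1.97
SRM = 1.4922·23.3^0.6859 = 12.9329
EBC = 12.9329·1.97

25.4778 EBC


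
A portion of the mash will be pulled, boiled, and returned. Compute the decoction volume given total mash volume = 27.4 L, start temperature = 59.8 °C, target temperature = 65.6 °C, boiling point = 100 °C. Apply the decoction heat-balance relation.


V_dec = V_total·(T_target − T_start)/(T_boil − T_start)
V_dec = 27.4·(65.6 − 59.8)/(100 − 59.8)

3.9532 L


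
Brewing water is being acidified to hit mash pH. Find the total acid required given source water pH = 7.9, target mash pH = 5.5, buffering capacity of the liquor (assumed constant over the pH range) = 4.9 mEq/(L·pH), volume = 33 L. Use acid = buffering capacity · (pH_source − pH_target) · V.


acid = 4.9 · (7.9 − 5.5) · 33

388.0800 mEq


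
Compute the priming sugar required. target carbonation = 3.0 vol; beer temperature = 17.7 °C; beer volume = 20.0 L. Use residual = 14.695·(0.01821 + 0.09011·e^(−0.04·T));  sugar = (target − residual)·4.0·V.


residual = 14.695·(0.01821 + 0.09011·e^(−0.04·17.7)) = 0.9199
sugar = (3.0 − 0.9199)·4.0·20.0

166.4066 g


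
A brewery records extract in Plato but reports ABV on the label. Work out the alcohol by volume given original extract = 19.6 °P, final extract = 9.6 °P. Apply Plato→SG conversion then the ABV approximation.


SG = 259/(259 − P);  ABV = (OG − FG)·131.25
OG = 259/(259 − 19.6) = 1.0819
FG = 259/(259 − 9.6) = 1.0385
ABV = (1.0819 − 1.0385)·131.25

5.6935 % ABV


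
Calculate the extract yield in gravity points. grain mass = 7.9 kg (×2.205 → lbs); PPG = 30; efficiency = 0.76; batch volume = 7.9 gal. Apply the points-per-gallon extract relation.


points = lbs × PPG × eff / vol
lbs = 7.9 × 2.205 = 17.4195
points = 17.4195 × 30 × 0.76 / 7.9

50.2740 points


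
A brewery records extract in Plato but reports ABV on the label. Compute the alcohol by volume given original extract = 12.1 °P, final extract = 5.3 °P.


SG = 259/(259 − P);  ABV = (OG − FG)·131.25
OG = 259/(259 − 12.1) = 1.0490
FG = 259/(259 − 5.3) = 1.0209
ABV = (1.0490 − 1.0209)·131.25

3.6903 % ABV


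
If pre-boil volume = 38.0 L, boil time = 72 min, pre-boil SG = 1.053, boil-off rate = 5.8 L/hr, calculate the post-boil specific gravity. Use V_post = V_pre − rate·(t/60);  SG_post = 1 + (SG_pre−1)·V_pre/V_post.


V_post = 38.0 − 5.8·(72/60) = 31.0400
SG_post = 1 + (1.053 − 1)·38.0/31.0400

1.0649


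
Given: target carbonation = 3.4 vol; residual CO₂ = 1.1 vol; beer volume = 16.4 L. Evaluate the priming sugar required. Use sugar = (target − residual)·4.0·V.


sugar = (3.4 − 1.1)·4.0·16.4

150.8800 g


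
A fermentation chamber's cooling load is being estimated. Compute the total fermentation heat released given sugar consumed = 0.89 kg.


Q = m_sugar · 590 kJ/kg
Q = 0.89 · 590

525.1000 kJ


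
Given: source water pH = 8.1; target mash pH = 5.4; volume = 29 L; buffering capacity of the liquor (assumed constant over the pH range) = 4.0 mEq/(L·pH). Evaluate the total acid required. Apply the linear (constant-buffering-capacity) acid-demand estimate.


acid = buffering capacity · (pH_source − pH_target) · V
acid = 4.0 · (8.1 − 5.4) · 29

313.2000 mEq


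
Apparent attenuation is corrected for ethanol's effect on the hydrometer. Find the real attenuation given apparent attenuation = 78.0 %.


RA = AA · 0.8192
RA = 78.0 · 0.8192

63.8976 %


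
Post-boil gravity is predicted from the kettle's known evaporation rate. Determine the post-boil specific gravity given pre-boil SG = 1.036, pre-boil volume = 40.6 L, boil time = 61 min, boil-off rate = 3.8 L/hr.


V_post = V_pre − rate·(t/60);  SG_post = 1 + (SG_pre−1)·V_pre/V_post
V_post = 40.6 − 3.8·(61/60) = 36.7367
SG_post = 1 + (1.036 − 1)·40.6/36.7367

1.0398


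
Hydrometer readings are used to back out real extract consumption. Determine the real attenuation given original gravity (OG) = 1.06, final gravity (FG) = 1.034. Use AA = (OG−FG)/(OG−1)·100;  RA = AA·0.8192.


AA = (1.06 − 1.034)/(1.06 − 1)·100 = 43.3333
RA = 43.3333·0.8192

35.4987 %


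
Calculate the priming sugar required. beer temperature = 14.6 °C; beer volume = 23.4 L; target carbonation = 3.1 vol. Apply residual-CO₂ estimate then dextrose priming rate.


residual = 14.695·(0.01821 + 0.09011·e^(−0.04·T));  sugar = (target − residual)·4.0·V
residual = 14.695·(0.01821 + 0.09011·e^(−0.04·14.6)) = 1.0060
sugar = (3.1 − 1.0060)·4.0·23.4

195.9951 g


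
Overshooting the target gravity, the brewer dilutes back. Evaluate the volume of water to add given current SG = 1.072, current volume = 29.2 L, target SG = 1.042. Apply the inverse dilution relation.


V_water = V·((SG_curr − 1)/(SG_target − 1) − 1)
V_water = 29.2·((1.072 − 1)/(1.042 − 1) − 1)

20.8571 L


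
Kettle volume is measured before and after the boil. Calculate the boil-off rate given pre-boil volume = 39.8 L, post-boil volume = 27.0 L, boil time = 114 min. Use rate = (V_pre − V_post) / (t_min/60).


rate = (39.8 − 27.0) / (114/60)

6.7368 L/hr


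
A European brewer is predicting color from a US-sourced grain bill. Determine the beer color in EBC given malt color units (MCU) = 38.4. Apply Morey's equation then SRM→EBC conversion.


SRM = 1.4922·MCU^0.6859;  EBC = SRM·1.97
SRM = 1.4922·38.4^0.6859 = 18.2188
EBC = 18.2188·1.97

35.8910 EBC


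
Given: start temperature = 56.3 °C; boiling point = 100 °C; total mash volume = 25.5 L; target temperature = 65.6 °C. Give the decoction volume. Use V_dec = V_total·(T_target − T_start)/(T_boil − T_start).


V_dec = 25.5·(65.6 − 56.3)/(100 − 56.3)

5.4268 L


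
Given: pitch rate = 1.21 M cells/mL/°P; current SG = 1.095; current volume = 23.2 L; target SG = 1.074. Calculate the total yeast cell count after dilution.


V_w = V·((SG_c−1)/(SG_t−1)−1);  °P = 259 − 259/SG_t;  cells = rate·(V+V_w)·°P
V_w = 23.2·((1.095−1)/(1.074−1)−1) = 6.5838
V_final = 23.2 + 6.5838 = 29.7838
°P = 259 − 259/1.074 = 17.8454
cells = 1.21·29.7838·17.8454

643.1206 billion cells


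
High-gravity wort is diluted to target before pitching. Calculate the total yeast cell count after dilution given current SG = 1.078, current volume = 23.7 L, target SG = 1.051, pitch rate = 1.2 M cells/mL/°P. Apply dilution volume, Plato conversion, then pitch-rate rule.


V_w = V·((SG_c−1)/(SG_t−1)−1);  °P = 259 − 259/SG_t;  cells = rate·(V+V_w)·°P
V_w = 23.7·((1.078−1)/(1.051−1)−1) = 12.5471
V_final = 23.7 + 12.5471 = 36.2471
°P = 259 − 259/1.051 = 12.5680
cells = 1.2·36.2471·12.5680

546.6650 billion cells


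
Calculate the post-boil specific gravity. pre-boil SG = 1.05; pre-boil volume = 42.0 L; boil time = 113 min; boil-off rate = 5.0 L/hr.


V_post = V_pre − rate·(t/60);  SG_post = 1 + (SG_pre−1)·V_pre/V_post
V_post = 42.0 − 5.0·(113/60) = 32.5833
SG_post = 1 + (1.05 − 1)·42.0/32.5833

1.0645


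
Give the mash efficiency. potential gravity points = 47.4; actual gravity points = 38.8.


efficiency = actual / potential × 100
efficiency = 38.8 / 47.4 × 100

81.8565 %


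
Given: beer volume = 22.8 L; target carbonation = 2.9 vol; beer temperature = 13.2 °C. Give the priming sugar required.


residual = 14.695·(0.01821 + 0.09011·e^(−0.04·T));  sugar = (target − residual)·4.0·V
residual = 14.695·(0.01821 + 0.09011·e^(−0.04·13.2)) = 1.0486
sugar = (2.9 − 1.0486)·4.0·22.8

168.8507 g


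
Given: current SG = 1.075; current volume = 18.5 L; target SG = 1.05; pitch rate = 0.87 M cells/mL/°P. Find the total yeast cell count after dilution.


V_w = V·((SG_c−1)/(SG_t−1)−1);  °P = 259 − 259/SG_t;  cells = rate·(V+V_w)·°P
V_w = 18.5·((1.075−1)/(1.05−1)−1) = 9.2500
V_final = 18.5 + 9.2500 = 27.7500
°P = 259 − 259/1.05 = 12.3333
cells = 0.87·27.7500·12.3333

297.7575 billion cells


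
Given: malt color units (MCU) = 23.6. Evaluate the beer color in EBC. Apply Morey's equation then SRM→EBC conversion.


SRM = 1.4922·MCU^0.6859;  EBC = SRM·1.97
SRM = 1.4922·23.6^0.6859 = 13.0469
EBC = 13.0469·1.97

25.7024 EBC


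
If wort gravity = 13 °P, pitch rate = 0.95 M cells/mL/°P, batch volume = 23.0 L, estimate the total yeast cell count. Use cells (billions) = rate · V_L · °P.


cells = 0.95 · 23.0 · 13

284.0500 billion cells


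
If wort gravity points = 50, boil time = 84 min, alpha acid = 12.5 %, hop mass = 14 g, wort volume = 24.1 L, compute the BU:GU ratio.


U = 1.65·0.000125^(GP/1000)·(1−e^(−0.04t))/4.15;  IBU = (α/100)·m·U·1000/V;  BU:GU = IBU/GP
U = 1.65·0.000125^(50/1000)·(1−e^(−0.04·84))/4.15 = 0.2449
IBU = (12.5/100)·14·0.2449·1000/24.1 = 17.7807
BU:GU = 17.7807/50

0.3556


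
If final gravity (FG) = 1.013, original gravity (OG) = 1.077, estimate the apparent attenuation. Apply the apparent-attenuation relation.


AA = (OG − FG)/(OG − 1) · 100
AA = (1.077 − 1.013)/(1.077 − 1) · 100

83.1169 %


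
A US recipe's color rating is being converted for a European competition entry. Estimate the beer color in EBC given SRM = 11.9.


EBC = SRM · 1.97
EBC = 11.9 · 1.97

23.4430 EBC


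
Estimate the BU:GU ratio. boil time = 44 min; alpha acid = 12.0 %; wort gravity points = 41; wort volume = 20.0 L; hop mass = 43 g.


U = 1.65·0.000125^(GP/1000)·(1−e^(−0.04t))/4.15;  IBU = (α/100)·m·U·1000/V;  BU:GU = IBU/GP
U = 1.65·0.000125^(41/1000)·(1−e^(−0.04·44))/4.15 = 0.2277
IBU = (12.0/100)·43·0.2277·1000/20.0 = 58.7538
BU:GU = 58.7538/41

1.4330


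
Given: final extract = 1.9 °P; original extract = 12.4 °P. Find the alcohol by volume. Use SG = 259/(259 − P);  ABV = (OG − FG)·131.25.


OG = 259/(259 − 12.4) = 1.0503
FG = 259/(259 − 1.9) = 1.0074
ABV = (1.0503 − 1.0074)·131.25

5.6298 % ABV


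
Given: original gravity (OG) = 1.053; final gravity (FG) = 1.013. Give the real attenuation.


AA = (OG−FG)/(OG−1)·100;  RA = AA·0.8192
AA = (1.053 − 1.013)/(1.053 − 1)·100 = 75.4717
RA = 75.4717·0.8192

61.8264 %


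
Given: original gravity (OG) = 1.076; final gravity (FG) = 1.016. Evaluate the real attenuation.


AA = (OG−FG)/(OG−1)·100;  RA = AA·0.8192
AA = (1.076 − 1.016)/(1.076 − 1)·100 = 78.9474
RA = 78.9474·0.8192

64.6737 %


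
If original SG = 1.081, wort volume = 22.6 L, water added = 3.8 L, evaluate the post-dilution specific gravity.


SG_new = 1 + (SG_old − 1)·V_old/(V_old + V_water)
pts = (1.081 − 1)·1000·22.6/(22.6 + 3.8) = 69.3409
SG_new = 1 + 69.3409/1000

1.0693


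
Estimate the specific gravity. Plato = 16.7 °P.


SG = 259/(259 − P)
SG = 259/(259 − 16.7)

1.0689


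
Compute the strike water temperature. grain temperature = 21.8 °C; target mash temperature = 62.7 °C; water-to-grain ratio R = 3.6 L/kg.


T_strike = (0.41/R)·(T_mash − T_grain) + T_mash
T_strike = (0.41/3.6)·(62.7 − 21.8) + 62.7

67.3581 °C


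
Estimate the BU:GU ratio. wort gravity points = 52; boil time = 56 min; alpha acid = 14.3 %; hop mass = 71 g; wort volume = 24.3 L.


U = 1.65·0.000125^(GP/1000)·(1−e^(−0.04t))/4.15;  IBU = (α/100)·m·U·1000/V;  BU:GU = IBU/GP
U = 1.65·0.000125^(52/1000)·(1−e^(−0.04·56))/4.15 = 0.2226
IBU = (14.3/100)·71·0.2226·1000/24.3 = 93.0204
BU:GU = 93.0204/52

1.7889


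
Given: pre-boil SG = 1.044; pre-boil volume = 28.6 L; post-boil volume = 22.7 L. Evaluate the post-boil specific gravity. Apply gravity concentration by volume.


SG_post = 1 + (SG_pre − 1)·V_pre/V_post
pts_pre = (1.044 − 1)·1000 = 44.0000
pts_post = 44.0000·28.6/22.7 = 55.4361
SG_post = 1 + 55.4361/1000

1.0554


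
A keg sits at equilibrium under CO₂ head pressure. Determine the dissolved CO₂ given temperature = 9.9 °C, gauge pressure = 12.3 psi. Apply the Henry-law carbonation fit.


vols = (P + 14.695)·(0.01821 + 0.09011·e^(−0.04·T))
vols = (12.3 + 14.695)·(0.01821 + 0.09011·e^(−0.04·9.9))

2.1287 volumes


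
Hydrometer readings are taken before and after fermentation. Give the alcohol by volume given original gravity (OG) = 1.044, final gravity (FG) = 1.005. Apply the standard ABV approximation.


ABV = (OG − FG) · 131.25
ABV = (1.044 − 1.005) · 131.25

5.1188 % ABV


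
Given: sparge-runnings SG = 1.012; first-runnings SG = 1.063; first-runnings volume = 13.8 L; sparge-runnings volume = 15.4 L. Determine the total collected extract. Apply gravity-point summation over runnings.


total = Σ (SG_i − 1)·1000·V_i
first = (1.063 − 1)·1000·13.8 = 869.4000
sparge = (1.012 − 1)·1000·15.4 = 184.8000
total = 869.4000 + 184.8000

1054.2000 gravity·L


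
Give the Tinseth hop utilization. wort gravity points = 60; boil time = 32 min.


U = 1.65·0.000125^(GP/1000) · (1 − e^(−0.04·t))/4.15
bigness = 1.65·0.000125^(60/1000) = 0.9623
boil_factor = (1 − e^(−0.04·32))/4.15 = 0.1740
U = 0.9623 · 0.1740

0.1674


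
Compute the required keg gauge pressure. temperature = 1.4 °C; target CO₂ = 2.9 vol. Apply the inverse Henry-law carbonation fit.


psi = vols/(0.01821 + 0.09011·e^(−0.04·T)) − 14.695
psi = 2.9/(0.01821 + 0.09011·e^(−0.04·1.4)) − 14.695

13.3480 psi


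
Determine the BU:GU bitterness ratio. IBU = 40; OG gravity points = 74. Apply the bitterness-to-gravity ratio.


BU:GU = IBU / OG_points
BU:GU = 40 / 74

0.5405


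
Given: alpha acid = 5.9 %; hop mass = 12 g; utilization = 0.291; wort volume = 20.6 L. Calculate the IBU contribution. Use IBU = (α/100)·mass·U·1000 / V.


IBU = (5.9/100)·12·0.291·1000 / 20.6

10.0014 IBU


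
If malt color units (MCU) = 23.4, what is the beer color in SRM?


SRM = 1.4922 · MCU^0.6859
SRM = 1.4922 · 23.4^0.6859

12.9710 SRM


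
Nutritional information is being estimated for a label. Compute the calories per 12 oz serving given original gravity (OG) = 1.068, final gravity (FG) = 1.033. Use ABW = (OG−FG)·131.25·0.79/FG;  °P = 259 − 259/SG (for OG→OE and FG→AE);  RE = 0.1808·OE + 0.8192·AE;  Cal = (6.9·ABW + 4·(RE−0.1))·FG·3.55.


ABW = (1.068 − 1.033)·131.25·0.79/1.033 = 3.5131
OE = 259 − 259/1.068 = 16.4906 °P
AE = 259 − 259/1.033 = 8.2740 °P
RE = 0.1808·16.4906 + 0.8192·8.2740 = 9.7595 °P
Cal = (6.9·3.5131 + 4·(9.7595−0.1))·1.033·3.55

230.5857 kcal


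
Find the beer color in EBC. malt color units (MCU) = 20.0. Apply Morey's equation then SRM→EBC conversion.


SRM = 1.4922·MCU^0.6859;  EBC = SRM·1.97
SRM = 1.4922·20.0^0.6859 = 11.6467
EBC = 11.6467·1.97

22.9440 EBC


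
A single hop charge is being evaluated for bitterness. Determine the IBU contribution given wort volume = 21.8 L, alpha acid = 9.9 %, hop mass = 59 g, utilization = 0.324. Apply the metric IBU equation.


IBU = (α/100)·mass·U·1000 / V
IBU = (9.9/100)·59·0.324·1000 / 21.8

86.8112 IBU


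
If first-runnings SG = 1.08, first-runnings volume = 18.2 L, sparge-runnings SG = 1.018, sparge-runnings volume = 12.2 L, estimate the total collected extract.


total = Σ (SG_i − 1)·1000·V_i
first = (1.08 − 1)·1000·18.2 = 1456.0000
sparge = (1.018 − 1)·1000·12.2 = 219.6000
total = 1456.0000 + 219.6000

1675.6000 gravity·L


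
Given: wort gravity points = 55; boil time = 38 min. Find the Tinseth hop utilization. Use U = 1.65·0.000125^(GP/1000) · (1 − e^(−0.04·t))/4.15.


bigness = 1.65·0.000125^(55/1000) = 1.0065
boil_factor = (1 − e^(−0.04·38))/4.15 = 0.1883
U = 1.0065 · 0.1883

0.1895


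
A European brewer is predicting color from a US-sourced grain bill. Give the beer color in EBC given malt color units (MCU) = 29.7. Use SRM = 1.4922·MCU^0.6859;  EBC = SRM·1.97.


SRM = 1.4922·29.7^0.6859 = 15.2753
EBC = 15.2753·1.97

30.0924 EBC


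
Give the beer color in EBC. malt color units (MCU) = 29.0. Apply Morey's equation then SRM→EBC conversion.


SRM = 1.4922·MCU^0.6859;  EBC = SRM·1.97
SRM = 1.4922·29.0^0.6859 = 15.0275
EBC = 15.0275·1.97

29.6041 EBC


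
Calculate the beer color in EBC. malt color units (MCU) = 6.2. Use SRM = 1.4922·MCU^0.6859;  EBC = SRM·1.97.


SRM = 1.4922·6.2^0.6859 = 5.2159
EBC = 5.2159·1.97

10.2753 EBC


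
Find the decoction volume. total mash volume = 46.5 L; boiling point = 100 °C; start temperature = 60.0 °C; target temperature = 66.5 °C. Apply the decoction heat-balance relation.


V_dec = V_total·(T_target − T_start)/(T_boil − T_start)
V_dec = 46.5·(66.5 − 60.0)/(100 − 60.0)

7.5563 L


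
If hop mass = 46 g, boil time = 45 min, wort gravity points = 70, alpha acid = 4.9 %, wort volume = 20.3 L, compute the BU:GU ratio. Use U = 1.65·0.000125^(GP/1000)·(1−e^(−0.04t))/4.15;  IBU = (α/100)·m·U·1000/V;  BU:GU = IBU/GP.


U = 1.65·0.000125^(70/1000)·(1−e^(−0.04·45))/4.15 = 0.1769
IBU = (4.9/100)·46·0.1769·1000/20.3 = 19.6430
BU:GU = 19.6430/70

0.2806


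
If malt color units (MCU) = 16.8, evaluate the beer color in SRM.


SRM = 1.4922 · MCU^0.6859
SRM = 1.4922 · 16.8^0.6859

10.3340 SRM


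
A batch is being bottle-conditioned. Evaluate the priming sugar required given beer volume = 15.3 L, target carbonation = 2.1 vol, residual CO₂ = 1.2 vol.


sugar = (target − residual)·4.0·V
sugar = (2.1 − 1.2)·4.0·15.3

55.0800 g


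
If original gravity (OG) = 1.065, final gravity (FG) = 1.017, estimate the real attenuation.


AA = (OG−FG)/(OG−1)·100;  RA = AA·0.8192
AA = (1.065 − 1.017)/(1.065 − 1)·100 = 73.8462
RA = 73.8462·0.8192

60.4948 %


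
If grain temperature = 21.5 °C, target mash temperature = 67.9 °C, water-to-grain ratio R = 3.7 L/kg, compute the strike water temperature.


T_strike = (0.41/R)·(T_mash − T_grain) + T_mash
T_strike = (0.41/3.7)·(67.9 − 21.5) + 67.9

73.0416 °C


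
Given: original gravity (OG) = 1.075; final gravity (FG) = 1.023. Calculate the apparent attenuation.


AA = (OG − FG)/(OG − 1) · 100
AA = (1.075 − 1.023)/(1.075 − 1) · 100

69.3333 %


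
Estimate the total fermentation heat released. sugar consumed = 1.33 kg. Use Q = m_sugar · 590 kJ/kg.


Q = 1.33 · 590

784.7000 kJ


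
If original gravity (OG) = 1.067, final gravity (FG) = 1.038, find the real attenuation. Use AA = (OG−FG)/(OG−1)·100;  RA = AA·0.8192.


AA = (1.067 − 1.038)/(1.067 − 1)·100 = 43.2836
RA = 43.2836·0.8192

35.4579 %


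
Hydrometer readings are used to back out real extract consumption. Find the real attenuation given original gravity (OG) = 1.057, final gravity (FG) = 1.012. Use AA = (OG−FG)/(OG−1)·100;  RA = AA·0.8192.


AA = (1.057 − 1.012)/(1.057 − 1)·100 = 78.9474
RA = 78.9474·0.8192

64.6737 %


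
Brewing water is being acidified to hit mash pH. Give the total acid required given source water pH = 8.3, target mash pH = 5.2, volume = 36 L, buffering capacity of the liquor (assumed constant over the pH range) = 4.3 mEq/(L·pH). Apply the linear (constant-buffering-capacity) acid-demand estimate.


acid = buffering capacity · (pH_source − pH_target) · V
acid = 4.3 · (8.3 − 5.2) · 36

479.8800 mEq


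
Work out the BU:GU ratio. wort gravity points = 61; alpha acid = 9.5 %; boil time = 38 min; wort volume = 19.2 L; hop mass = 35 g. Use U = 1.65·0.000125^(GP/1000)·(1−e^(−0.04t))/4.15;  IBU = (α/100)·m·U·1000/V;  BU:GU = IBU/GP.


U = 1.65·0.000125^(61/1000)·(1−e^(−0.04·38))/4.15 = 0.1795
IBU = (9.5/100)·35·0.1795·1000/19.2 = 31.0920
BU:GU = 31.0920/61

0.5097


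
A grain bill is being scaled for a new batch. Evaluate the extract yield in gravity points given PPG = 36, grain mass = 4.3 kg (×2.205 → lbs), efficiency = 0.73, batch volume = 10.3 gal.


points = lbs × PPG × eff / vol
lbs = 4.3 × 2.205 = 9.4815
points = 9.4815 × 36 × 0.73 / 10.3

24.1916 points


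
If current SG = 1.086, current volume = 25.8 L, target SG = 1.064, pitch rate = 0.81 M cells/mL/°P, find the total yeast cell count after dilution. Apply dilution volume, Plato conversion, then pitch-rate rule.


V_w = V·((SG_c−1)/(SG_t−1)−1);  °P = 259 − 259/SG_t;  cells = rate·(V+V_w)·°P
V_w = 25.8·((1.086−1)/(1.064−1)−1) = 8.8688
V_final = 25.8 + 8.8688 = 34.6688
°P = 259 − 259/1.064 = 15.5789
cells = 0.81·34.6688·15.5789

437.4831 billion cells


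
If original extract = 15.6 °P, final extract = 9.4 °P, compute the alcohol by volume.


SG = 259/(259 − P);  ABV = (OG − FG)·131.25
OG = 259/(259 − 15.6) = 1.0641
FG = 259/(259 − 9.4) = 1.0377
ABV = (1.0641 − 1.0377)·131.25

3.4692 % ABV


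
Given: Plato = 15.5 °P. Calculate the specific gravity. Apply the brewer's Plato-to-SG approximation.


SG = 259/(259 − P)
SG = 259/(259 − 15.5)

1.0637


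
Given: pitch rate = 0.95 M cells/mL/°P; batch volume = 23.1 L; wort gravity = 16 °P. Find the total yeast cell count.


cells (billions) = rate · V_L · °P
cells = 0.95 · 23.1 · 16

351.1200 billion cells


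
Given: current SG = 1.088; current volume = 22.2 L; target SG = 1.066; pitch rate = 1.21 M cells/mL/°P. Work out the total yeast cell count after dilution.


V_w = V·((SG_c−1)/(SG_t−1)−1);  °P = 259 − 259/SG_t;  cells = rate·(V+V_w)·°P
V_w = 22.2·((1.088−1)/(1.066−1)−1) = 7.4000
V_final = 22.2 + 7.4000 = 29.6000
°P = 259 − 259/1.066 = 16.0356
cells = 1.21·29.6000·16.0356

574.3327 billion cells


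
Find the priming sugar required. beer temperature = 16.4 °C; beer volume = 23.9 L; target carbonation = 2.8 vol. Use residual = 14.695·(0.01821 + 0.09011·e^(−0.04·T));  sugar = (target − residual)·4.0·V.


residual = 14.695·(0.01821 + 0.09011·e^(−0.04·16.4)) = 0.9547
sugar = (2.8 − 0.9547)·4.0·23.9

176.4072 g


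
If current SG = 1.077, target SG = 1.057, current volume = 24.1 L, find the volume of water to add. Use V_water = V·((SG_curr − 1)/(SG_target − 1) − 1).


V_water = 24.1·((1.077 − 1)/(1.057 − 1) − 1)

8.4561 L


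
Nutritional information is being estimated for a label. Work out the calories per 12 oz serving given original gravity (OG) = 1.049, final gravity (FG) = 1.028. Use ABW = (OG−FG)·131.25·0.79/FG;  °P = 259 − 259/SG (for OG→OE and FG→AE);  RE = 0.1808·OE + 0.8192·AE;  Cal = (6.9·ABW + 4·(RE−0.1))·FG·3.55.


ABW = (1.049 − 1.028)·131.25·0.79/1.028 = 2.1181
OE = 259 − 259/1.049 = 12.0982 °P
AE = 259 − 259/1.028 = 7.0545 °P
RE = 0.1808·12.0982 + 0.8192·7.0545 = 7.9664 °P
Cal = (6.9·2.1181 + 4·(7.9664−0.1))·1.028·3.55

168.1666 kcal


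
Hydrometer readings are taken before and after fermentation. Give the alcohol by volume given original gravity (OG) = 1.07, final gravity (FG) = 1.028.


ABV = (OG − FG) · 131.25
ABV = (1.07 − 1.028) · 131.25

5.5125 % ABV


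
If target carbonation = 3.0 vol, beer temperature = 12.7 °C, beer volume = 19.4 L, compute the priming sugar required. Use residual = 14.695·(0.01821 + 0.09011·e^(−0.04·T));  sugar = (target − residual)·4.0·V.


residual = 14.695·(0.01821 + 0.09011·e^(−0.04·12.7)) = 1.0643
sugar = (3.0 − 1.0643)·4.0·19.4

150.2069 g


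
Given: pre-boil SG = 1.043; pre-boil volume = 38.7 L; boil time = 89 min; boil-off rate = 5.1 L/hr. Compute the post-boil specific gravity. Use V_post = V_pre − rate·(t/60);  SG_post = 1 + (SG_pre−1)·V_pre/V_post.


V_post = 38.7 − 5.1·(89/60) = 31.1350
SG_post = 1 + (1.043 − 1)·38.7/31.1350

1.0534


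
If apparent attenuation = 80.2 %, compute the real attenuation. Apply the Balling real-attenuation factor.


RA = AA · 0.8192
RA = 80.2 · 0.8192

65.6998 %


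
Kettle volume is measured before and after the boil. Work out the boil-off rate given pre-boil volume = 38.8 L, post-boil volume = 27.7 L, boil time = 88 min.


rate = (V_pre − V_post) / (t_min/60)
rate = (38.8 − 27.7) / (88/60)

7.5682 L/hr


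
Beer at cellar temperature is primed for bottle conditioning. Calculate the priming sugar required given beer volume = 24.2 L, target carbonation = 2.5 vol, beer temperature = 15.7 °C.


residual = 14.695·(0.01821 + 0.09011·e^(−0.04·T));  sugar = (target − residual)·4.0·V
residual = 14.695·(0.01821 + 0.09011·e^(−0.04·15.7)) = 0.9742
sugar = (2.5 − 0.9742)·4.0·24.2

147.6928 g


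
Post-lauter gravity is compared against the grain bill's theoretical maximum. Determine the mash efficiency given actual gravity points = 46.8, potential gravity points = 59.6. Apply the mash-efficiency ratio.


efficiency = actual / potential × 100
efficiency = 46.8 / 59.6 × 100

78.5235 %


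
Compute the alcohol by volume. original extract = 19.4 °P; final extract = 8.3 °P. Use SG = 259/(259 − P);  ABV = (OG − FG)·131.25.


OG = 259/(259 − 19.4) = 1.0810
FG = 259/(259 − 8.3) = 1.0331
ABV = (1.0810 − 1.0331)·131.25

6.2818 % ABV


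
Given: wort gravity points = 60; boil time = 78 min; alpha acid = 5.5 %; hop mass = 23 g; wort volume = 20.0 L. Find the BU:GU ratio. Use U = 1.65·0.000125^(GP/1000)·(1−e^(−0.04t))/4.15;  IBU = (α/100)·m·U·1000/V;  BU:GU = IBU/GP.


U = 1.65·0.000125^(60/1000)·(1−e^(−0.04·78))/4.15 = 0.2216
IBU = (5.5/100)·23·0.2216·1000/20.0 = 14.0184
BU:GU = 14.0184/60

0.2336


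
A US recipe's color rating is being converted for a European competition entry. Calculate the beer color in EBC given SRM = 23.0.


EBC = SRM · 1.97
EBC = 23.0 · 1.97

45.3100 EBC


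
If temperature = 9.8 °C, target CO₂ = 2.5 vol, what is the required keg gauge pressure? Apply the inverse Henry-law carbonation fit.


psi = vols/(0.01821 + 0.09011·e^(−0.04·T)) − 14.695
psi = 2.5/(0.01821 + 0.09011·e^(−0.04·9.8)) − 14.695

16.9115 psi
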